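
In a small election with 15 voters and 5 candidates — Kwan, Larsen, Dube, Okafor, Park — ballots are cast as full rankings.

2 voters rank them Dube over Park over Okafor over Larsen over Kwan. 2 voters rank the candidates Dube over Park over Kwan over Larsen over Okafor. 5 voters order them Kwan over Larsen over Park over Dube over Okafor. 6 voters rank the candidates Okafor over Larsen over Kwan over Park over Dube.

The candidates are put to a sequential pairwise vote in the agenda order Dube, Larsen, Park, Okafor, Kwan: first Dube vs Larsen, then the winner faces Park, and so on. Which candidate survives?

Round 1: Dube vs Larsen — 4–11, Larsen advances.
Round 2: Larsen vs Park — 11–4, Larsen advances.
Round 3: Larsen vs Okafor — 7–8, Okafor advances.
Round 4: Okafor vs Kwan — 8–7, Okafor advances.
Okafor survives the agenda.

Okafor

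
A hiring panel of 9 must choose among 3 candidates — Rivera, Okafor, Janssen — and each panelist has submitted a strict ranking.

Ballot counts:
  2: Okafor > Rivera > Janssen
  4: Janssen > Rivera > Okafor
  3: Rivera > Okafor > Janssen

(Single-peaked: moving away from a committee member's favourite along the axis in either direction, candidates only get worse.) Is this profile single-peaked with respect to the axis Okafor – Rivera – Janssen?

Axis positions: Okafor=1, Rivera=2, Janssen=3.
Faction 1 (peak Okafor at position 1): ranking walks positions 1-2-3, expanding outward from the peak — single-peaked.
Faction 2 (peak Janssen at position 3): ranking walks positions 3-2-1, expanding outward from the peak — single-peaked.
Faction 3 (peak Rivera at position 2): ranking walks positions 2-1-3, expanding outward from the peak — single-peaked.
Every ranking is single-peaked on this axis.

yes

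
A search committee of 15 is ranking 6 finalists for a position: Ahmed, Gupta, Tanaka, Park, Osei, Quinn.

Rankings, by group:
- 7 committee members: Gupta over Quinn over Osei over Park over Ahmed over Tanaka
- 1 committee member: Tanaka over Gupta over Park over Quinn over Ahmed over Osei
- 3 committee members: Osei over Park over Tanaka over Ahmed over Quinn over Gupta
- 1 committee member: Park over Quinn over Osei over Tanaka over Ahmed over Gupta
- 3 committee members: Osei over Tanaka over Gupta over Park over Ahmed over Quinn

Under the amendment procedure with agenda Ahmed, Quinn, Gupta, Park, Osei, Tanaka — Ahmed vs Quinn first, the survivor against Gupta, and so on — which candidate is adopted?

Tanaka

Round 1: Ahmed vs Quinn — 6–9, Quinn advances.
Round 2: Quinn vs Gupta — 4–11, Gupta advances.
Round 3: Gupta vs Park — 11–4, Gupta advances.
Round 4: Gupta vs Osei — 8–7, Gupta advances.
Round 5: Gupta vs Tanaka — 7–8, Tanaka advances.
Tanaka survives the agenda.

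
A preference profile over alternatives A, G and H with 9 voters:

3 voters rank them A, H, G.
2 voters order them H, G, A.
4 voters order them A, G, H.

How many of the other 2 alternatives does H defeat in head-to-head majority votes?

1

H against each rival (9 voters):
H vs A: A, 7–2.
H–G: H 5–4.
H beats G; loses to A — 1 pairwise win.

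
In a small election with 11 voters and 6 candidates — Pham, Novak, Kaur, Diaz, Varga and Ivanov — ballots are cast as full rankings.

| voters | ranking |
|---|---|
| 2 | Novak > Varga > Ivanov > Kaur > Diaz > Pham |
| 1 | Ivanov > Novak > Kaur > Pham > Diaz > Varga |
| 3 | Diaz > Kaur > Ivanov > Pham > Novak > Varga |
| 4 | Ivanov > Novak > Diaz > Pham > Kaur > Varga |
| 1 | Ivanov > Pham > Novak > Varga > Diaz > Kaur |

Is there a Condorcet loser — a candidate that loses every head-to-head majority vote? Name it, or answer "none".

Varga

Pairwise majorities:
Pham vs Novak: 3+1 = 4 for Pham, 7 for Novak — Novak by 7–4.
Pham vs Kaur: 4+1 = 5 for Pham, 6 for Kaur — Kaur by 6–5.
Pham vs Diaz: 1+1 = 2 for Pham, 9 for Diaz — Diaz by 9–2.
Pham vs Varga: 1+3+4+1 = 9 for Pham, 2 for Varga — Pham by 9–2.
Pham vs Ivanov: 0 for Pham, 11 for Ivanov — Ivanov by 11–0.
Novak–Kaur: Novak 8–3.
Novak–Diaz: Novak 8–3.
Novak vs Varga: 2+1+3+4+1 = 11 for Novak, 0 for Varga — Novak by 11–0.
Novak vs Ivanov: Ivanov wins 9–2.
Kaur vs Diaz: 3 to 8, Diaz.
Kaur vs Varga: Kaur wins 8–3.
Kaur vs Ivanov: 3 for Kaur, 8 for Ivanov — Ivanov by 8–3.
Diaz vs Varga: 8 to 3, Diaz.
Diaz–Ivanov: Ivanov 8–3.
Varga vs Ivanov: Varga is ranked higher on 2 ballots, Ivanov on 9. Ivanov wins 9–2.
Varga loses to every other candidate — it is the Condorcet loser.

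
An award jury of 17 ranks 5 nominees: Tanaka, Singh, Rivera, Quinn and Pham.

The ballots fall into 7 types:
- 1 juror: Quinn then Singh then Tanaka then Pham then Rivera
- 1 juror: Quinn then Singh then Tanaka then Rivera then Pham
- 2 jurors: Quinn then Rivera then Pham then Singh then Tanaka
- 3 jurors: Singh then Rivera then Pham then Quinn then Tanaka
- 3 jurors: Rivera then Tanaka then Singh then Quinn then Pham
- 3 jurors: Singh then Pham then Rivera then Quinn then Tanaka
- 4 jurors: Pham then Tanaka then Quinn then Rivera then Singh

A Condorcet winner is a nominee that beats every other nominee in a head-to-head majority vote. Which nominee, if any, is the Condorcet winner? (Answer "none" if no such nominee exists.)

Rivera

Head-to-head results (17 jurors):
Tanaka vs Singh: 7 to 10, Singh.
Tanaka vs Rivera: 6 to 11, Rivera.
Tanaka vs Quinn: Tanaka is ranked higher on 3+4 = 7 ballots, Quinn on 10. Quinn wins 10–7.
Tanaka–Pham: Pham 12–5.
Singh vs Rivera: Singh preferred on 1+1+3+3 = 8 ballots; Rivera wins 9–8.
Singh vs Quinn: Singh, 9–8.
Singh vs Pham: Singh, 11–6.
Rivera vs Quinn: Rivera is ranked higher on 3+3+3 = 9 ballots, Quinn on 8. Rivera wins 9–8.
Rivera vs Pham: 9 to 8, Rivera.
Quinn–Pham: Pham 10–7.
Only Rivera has no losses; Rivera is the Condorcet winner.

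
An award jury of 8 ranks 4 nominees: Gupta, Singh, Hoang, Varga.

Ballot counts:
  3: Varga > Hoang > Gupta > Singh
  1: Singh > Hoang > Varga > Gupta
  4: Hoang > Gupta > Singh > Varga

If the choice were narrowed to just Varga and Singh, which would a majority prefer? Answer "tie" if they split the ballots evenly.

Singh

Ballots ranking Varga above Singh: 3.
Ballots ranking Singh above Varga: 8 − 3 = 5.
Singh wins the head-to-head 5–3.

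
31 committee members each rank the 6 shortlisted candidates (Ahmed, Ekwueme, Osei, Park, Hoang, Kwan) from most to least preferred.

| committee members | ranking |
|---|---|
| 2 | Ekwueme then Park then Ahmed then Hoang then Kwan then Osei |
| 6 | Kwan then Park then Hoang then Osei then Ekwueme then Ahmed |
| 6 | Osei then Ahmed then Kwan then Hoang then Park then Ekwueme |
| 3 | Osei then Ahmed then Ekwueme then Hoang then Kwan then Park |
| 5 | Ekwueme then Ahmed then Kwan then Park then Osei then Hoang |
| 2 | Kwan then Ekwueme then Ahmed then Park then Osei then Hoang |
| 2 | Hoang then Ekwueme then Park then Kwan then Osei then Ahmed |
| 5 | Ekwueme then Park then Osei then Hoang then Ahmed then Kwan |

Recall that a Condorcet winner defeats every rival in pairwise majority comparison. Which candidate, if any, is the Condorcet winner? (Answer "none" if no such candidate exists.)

Ekwueme

Pairwise majorities:
Ahmed vs Ekwueme: Ahmed is ranked higher on 6+3 = 9 ballots, Ekwueme on 22. Ekwueme wins 22–9.
Ahmed vs Osei: 9 to 22, Osei.
Ahmed vs Park: 16 to 15, Ahmed.
Ahmed vs Hoang: 2+6+3+5+2 = 18 for Ahmed, 13 for Hoang — Ahmed by 18–13.
Ahmed vs Kwan: 2+6+3+5+5 = 21 for Ahmed, 10 for Kwan — Ahmed by 21–10.
Ekwueme vs Osei: 2+5+2+2+5 = 16 for Ekwueme, 15 for Osei — Ekwueme by 16–15.
Ekwueme vs Park: Ekwueme is ranked higher on 2+3+5+2+2+5 = 19 ballots, Park on 12. Ekwueme wins 19–12.
Ekwueme vs Hoang: Ekwueme is ranked higher on 2+3+5+2+5 = 17 ballots, Hoang on 14. Ekwueme wins 17–14.
Ekwueme vs Kwan: Ekwueme is ranked higher on 2+3+5+2+5 = 17 ballots, Kwan on 14. Ekwueme wins 17–14.
Osei vs Park: 9 to 22, Park.
Osei vs Hoang: Osei preferred on 6+3+5+2+5 = 21 ballots; Osei wins 21–10.
Osei vs Kwan: 14 to 17, Kwan.
Park vs Hoang: 20 to 11, Park.
Park vs Kwan: Park is ranked higher on 2+2+5 = 9 ballots, Kwan on 22. Kwan wins 22–9.
Hoang vs Kwan: 12 to 19, Kwan.
Ekwueme beats each of Ahmed, Osei, Park, Hoang, Kwan — Ekwueme is the Condorcet winner.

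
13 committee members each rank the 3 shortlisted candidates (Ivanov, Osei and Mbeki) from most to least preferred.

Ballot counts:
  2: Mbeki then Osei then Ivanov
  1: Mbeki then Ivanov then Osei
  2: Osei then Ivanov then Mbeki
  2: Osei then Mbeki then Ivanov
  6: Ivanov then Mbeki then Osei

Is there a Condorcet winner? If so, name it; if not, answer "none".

Ivanov

Check each pair by majority over 13 ballots:
Ivanov–Osei: Ivanov 7–6.
Ivanov–Mbeki: Ivanov 8–5.
Osei vs Mbeki: Mbeki, 9–4.
Ivanov defeats every rival head-to-head and is the Condorcet winner.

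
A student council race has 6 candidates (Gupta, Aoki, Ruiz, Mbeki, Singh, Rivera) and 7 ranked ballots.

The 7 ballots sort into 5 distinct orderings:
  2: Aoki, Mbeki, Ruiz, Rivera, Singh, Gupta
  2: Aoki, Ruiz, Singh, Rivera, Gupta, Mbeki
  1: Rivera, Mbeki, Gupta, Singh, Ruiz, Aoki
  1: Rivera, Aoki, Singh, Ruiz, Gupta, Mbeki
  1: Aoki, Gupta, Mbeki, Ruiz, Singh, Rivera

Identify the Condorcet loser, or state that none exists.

Pairwise majorities:
Gupta–Aoki: Aoki 6–1.
Gupta vs Ruiz: Gupta is ranked higher on 1+1 = 2 ballots, Ruiz on 5. Ruiz wins 5–2.
Gupta vs Mbeki: Gupta preferred on 2+1+1 = 4 ballots; Gupta wins 4–3.
Gupta vs Singh: 2 to 5, Singh.
Gupta vs Rivera: Gupta is ranked higher on 1 ballot, Rivera on 6. Rivera wins 6–1.
Aoki vs Ruiz: 2+2+1+1 = 6 for Aoki, 1 for Ruiz — Aoki by 6–1.
Aoki vs Mbeki: Aoki is ranked higher on 2+2+1+1 = 6 ballots, Mbeki on 1. Aoki wins 6–1.
Aoki vs Singh: 2+2+1+1 = 6 for Aoki, 1 for Singh — Aoki by 6–1.
Aoki vs Rivera: Aoki preferred on 2+2+1 = 5 ballots; Aoki wins 5–2.
Ruiz vs Mbeki: Ruiz preferred on 2+1 = 3 ballots; Mbeki wins 4–3.
Ruiz vs Singh: Ruiz, 5–2.
Ruiz vs Rivera: 5 to 2, Ruiz.
Mbeki vs Singh: Mbeki wins 4–3.
Mbeki vs Rivera: Rivera wins 4–3.
Singh vs Rivera: 3 to 4, Rivera.
No candidate is winless: Gupta beats Mbeki; Aoki beats Gupta; Ruiz beats Gupta; Mbeki beats Ruiz; Singh beats Gupta; Rivera beats Gupta. There is no Condorcet loser.

none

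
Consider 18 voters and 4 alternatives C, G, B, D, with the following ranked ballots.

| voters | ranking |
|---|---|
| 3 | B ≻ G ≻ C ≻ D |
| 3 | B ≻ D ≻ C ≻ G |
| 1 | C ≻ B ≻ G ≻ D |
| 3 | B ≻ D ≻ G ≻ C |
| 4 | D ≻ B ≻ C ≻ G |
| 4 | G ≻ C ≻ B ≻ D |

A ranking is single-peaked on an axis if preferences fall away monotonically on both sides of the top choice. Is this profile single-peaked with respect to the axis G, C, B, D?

no

Axis positions: G=1, C=2, B=3, D=4.
Ballot type 1: ranking walks positions 3-1-2-4; G is ranked above C even though C lies between G and the peak B on the axis — preferences dip and rise again. Not single-peaked.
Ballot type 2 (peak B at position 3): ranking walks positions 3-4-2-1, expanding outward from the peak — single-peaked.
Ballot type 3 (peak C at position 2): ranking walks positions 2-3-1-4, expanding outward from the peak — single-peaked.
Ballot type 4: ranking walks positions 3-4-1-2; G is ranked above C even though C lies between G and the peak B on the axis — preferences dip and rise again. Not single-peaked.
Ballot type 5 (peak D at position 4): ranking walks positions 4-3-2-1, expanding outward from the peak — single-peaked.
Ballot type 6 (peak G at position 1): ranking walks positions 1-2-3-4, expanding outward from the peak — single-peaked.
Ballot type 1 violates single-peakedness, so the profile is not single-peaked on this axis.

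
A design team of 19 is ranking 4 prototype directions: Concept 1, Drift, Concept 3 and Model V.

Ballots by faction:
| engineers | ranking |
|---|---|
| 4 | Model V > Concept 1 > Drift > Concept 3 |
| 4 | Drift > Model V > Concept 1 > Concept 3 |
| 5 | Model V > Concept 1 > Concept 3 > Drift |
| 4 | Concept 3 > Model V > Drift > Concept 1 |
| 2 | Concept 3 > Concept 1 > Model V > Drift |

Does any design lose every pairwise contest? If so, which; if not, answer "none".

Head-to-head results (19 engineers):
Concept 1 vs Drift: Concept 1 preferred on 4+5+2 = 11 ballots; Concept 1 wins 11–8.
Concept 1 vs Concept 3: Concept 1, 13–6.
Concept 1 vs Model V: Concept 1 preferred on 2 ballots; Model V wins 17–2.
Drift vs Concept 3: 8 to 11, Concept 3.
Drift vs Model V: 4 for Drift, 15 for Model V — Model V by 15–4.
Concept 3 vs Model V: 6 to 13, Model V.
Drift is beaten in every head-to-head and is the Condorcet loser.

Drift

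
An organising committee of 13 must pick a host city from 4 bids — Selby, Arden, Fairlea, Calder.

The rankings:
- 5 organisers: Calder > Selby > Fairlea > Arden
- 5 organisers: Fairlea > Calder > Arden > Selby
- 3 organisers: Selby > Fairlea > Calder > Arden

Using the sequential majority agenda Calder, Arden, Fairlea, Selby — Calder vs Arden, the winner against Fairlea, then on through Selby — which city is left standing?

Round 1: Calder vs Arden — 13–0, Calder advances.
Round 2: Calder vs Fairlea — 5–8, Fairlea advances.
Round 3: Fairlea vs Selby — 5–8, Selby advances.
Selby survives the agenda.

Selby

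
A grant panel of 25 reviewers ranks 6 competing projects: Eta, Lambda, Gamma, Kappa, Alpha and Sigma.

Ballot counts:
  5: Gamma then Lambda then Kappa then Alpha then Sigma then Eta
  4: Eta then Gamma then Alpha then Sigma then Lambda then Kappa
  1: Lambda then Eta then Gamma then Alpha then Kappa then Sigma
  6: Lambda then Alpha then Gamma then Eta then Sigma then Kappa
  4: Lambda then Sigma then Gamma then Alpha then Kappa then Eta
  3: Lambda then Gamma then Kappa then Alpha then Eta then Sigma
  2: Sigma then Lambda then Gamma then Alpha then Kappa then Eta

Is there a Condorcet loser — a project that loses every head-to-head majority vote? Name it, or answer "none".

Head-to-head results (25 reviewers):
Eta vs Lambda: Lambda wins 21–4.
Eta–Gamma: Gamma 20–5.
Eta vs Kappa: 4+1+6 = 11 for Eta, 14 for Kappa — Kappa by 14–11.
Eta vs Alpha: 4+1 = 5 for Eta, 20 for Alpha — Alpha by 20–5.
Eta–Sigma: Eta 14–11.
Lambda vs Gamma: Lambda preferred on 1+6+4+3+2 = 16 ballots; Lambda wins 16–9.
Lambda vs Kappa: Lambda preferred on 25 ballots; Lambda wins 25–0.
Lambda vs Alpha: Lambda wins 21–4.
Lambda vs Sigma: Lambda, 19–6.
Gamma vs Kappa: Gamma, 25–0.
Gamma vs Alpha: Gamma preferred on 5+4+1+4+3+2 = 19 ballots; Gamma wins 19–6.
Gamma vs Sigma: Gamma is ranked higher on 5+4+1+6+3 = 19 ballots, Sigma on 6. Gamma wins 19–6.
Kappa vs Alpha: Kappa is ranked higher on 5+3 = 8 ballots, Alpha on 17. Alpha wins 17–8.
Kappa vs Sigma: Kappa preferred on 5+1+3 = 9 ballots; Sigma wins 16–9.
Alpha vs Sigma: Alpha, 19–6.
Every project wins at least one matchup (Eta beats Sigma; Lambda beats Eta; Gamma beats Eta; Kappa beats Eta; Alpha beats Eta; Sigma beats Kappa), so there is no Condorcet loser.

none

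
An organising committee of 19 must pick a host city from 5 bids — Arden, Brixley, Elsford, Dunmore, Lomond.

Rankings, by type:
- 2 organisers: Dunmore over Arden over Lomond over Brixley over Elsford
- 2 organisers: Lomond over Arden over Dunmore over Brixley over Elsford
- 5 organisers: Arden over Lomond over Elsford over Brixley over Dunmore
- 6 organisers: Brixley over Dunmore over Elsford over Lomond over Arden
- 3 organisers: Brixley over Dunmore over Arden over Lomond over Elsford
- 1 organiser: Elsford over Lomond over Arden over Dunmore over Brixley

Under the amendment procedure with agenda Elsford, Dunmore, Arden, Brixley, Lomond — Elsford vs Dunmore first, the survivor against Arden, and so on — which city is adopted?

Round 1: Elsford vs Dunmore — 6–13, Dunmore advances.
Round 2: Dunmore vs Arden — 11–8, Dunmore advances.
Round 3: Dunmore vs Brixley — 5–14, Brixley advances.
Round 4: Brixley vs Lomond — 9–10, Lomond advances.
Lomond survives the agenda.

Lomond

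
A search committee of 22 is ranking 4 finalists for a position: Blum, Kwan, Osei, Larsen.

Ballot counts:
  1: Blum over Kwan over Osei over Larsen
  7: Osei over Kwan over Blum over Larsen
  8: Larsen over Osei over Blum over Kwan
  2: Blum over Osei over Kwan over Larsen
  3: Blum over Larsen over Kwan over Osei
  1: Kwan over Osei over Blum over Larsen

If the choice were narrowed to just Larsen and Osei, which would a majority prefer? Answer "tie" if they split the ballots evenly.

tie

Ballots ranking Larsen above Osei: 8 + 3 = 11.
Ballots ranking Osei above Larsen: 22 − 11 = 11.
11–11: the pair ties.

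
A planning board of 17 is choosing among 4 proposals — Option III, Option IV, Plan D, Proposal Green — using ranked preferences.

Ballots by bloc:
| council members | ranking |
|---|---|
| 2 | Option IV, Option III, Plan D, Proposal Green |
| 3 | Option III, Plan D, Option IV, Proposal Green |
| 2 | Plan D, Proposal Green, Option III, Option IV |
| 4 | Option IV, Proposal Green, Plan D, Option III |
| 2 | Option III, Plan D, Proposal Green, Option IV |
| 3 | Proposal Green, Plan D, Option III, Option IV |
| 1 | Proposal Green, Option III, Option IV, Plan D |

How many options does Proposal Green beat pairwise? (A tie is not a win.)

Proposal Green against each rival (17 council members):
Proposal Green vs Option III: Proposal Green wins 10–7.
Proposal Green vs Option IV: Option IV, 9–8.
Proposal Green vs Plan D: Proposal Green preferred on 4+3+1 = 8 ballots; Plan D wins 9–8.
Proposal Green beats Option III; loses to Option IV, Plan D — 1 pairwise win.

1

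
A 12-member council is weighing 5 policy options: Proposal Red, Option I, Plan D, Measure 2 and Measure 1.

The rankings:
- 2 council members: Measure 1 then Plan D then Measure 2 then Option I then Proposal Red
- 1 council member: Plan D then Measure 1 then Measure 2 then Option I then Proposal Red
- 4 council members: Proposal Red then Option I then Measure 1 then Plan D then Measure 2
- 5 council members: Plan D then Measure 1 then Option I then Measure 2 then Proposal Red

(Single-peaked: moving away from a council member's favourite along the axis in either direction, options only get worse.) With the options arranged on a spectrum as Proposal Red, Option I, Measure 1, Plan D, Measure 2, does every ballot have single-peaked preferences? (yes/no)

Axis positions: Proposal Red=1, Option I=2, Measure 1=3, Plan D=4, Measure 2=5.
Cluster 1 (peak Measure 1 at position 3): ranking walks positions 3-4-5-2-1, expanding outward from the peak — single-peaked.
Cluster 2 (peak Plan D at position 4): ranking walks positions 4-3-5-2-1, expanding outward from the peak — single-peaked.
Cluster 3 (peak Proposal Red at position 1): ranking walks positions 1-2-3-4-5, expanding outward from the peak — single-peaked.
Cluster 4 (peak Plan D at position 4): ranking walks positions 4-3-2-5-1, expanding outward from the peak — single-peaked.
Every ranking is single-peaked on this axis.

yes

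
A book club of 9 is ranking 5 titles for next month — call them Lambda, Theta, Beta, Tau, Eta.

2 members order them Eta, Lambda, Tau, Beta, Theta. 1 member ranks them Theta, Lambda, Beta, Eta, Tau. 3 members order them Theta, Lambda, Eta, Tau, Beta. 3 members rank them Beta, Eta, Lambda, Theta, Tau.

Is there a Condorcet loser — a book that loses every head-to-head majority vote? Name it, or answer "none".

Head-to-head results (9 members):
Lambda vs Theta: 5 to 4, Lambda.
Lambda vs Beta: Lambda preferred on 2+1+3 = 6 ballots; Lambda wins 6–3.
Lambda vs Tau: Lambda is ranked higher on 2+1+3+3 = 9 ballots, Tau on 0. Lambda wins 9–0.
Lambda vs Eta: Eta, 5–4.
Theta–Beta: Beta 5–4.
Theta vs Tau: Theta preferred on 1+3+3 = 7 ballots; Theta wins 7–2.
Theta vs Eta: Theta is ranked higher on 1+3 = 4 ballots, Eta on 5. Eta wins 5–4.
Beta vs Tau: 4 to 5, Tau.
Beta–Eta: Eta 5–4.
Tau vs Eta: 0 to 9, Eta.
No book is winless: Lambda beats Theta; Theta beats Tau; Beta beats Theta; Tau beats Beta; Eta beats Lambda. There is no Condorcet loser.

none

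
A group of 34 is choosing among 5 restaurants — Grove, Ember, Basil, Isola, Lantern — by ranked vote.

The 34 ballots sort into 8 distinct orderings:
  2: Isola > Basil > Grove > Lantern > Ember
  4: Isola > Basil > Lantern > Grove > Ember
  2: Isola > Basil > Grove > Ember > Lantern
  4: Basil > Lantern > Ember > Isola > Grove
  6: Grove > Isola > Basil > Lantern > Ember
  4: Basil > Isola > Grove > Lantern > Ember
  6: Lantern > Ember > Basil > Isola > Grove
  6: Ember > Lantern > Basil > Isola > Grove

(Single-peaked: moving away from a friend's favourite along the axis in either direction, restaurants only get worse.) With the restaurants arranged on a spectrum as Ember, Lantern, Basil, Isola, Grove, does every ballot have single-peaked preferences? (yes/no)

no

Axis positions: Ember=1, Lantern=2, Basil=3, Isola=4, Grove=5.
Bloc 1 (peak Isola at position 4): ranking walks positions 4-3-5-2-1, expanding outward from the peak — single-peaked.
Bloc 2 (peak Isola at position 4): ranking walks positions 4-3-2-5-1, expanding outward from the peak — single-peaked.
Bloc 3: ranking walks positions 4-3-5-1-2; Ember is ranked above Lantern even though Lantern lies between Ember and the peak Isola on the axis — preferences dip and rise again. Not single-peaked.
Bloc 4 (peak Basil at position 3): ranking walks positions 3-2-1-4-5, expanding outward from the peak — single-peaked.
Bloc 5 (peak Grove at position 5): ranking walks positions 5-4-3-2-1, expanding outward from the peak — single-peaked.
Bloc 6 (peak Basil at position 3): ranking walks positions 3-4-5-2-1, expanding outward from the peak — single-peaked.
Bloc 7 (peak Lantern at position 2): ranking walks positions 2-1-3-4-5, expanding outward from the peak — single-peaked.
Bloc 8 (peak Ember at position 1): ranking walks positions 1-2-3-4-5, expanding outward from the peak — single-peaked.
Bloc 3 violates single-peakedness, so the profile is not single-peaked on this axis.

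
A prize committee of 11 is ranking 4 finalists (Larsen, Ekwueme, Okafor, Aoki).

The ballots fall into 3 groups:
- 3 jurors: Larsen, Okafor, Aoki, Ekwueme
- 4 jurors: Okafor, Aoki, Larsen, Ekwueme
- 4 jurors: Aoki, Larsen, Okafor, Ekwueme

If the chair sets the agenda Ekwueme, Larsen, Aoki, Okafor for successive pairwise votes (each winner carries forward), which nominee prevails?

Round 1: Ekwueme vs Larsen — 0–11, Larsen advances.
Round 2: Larsen vs Aoki — 3–8, Aoki advances.
Round 3: Aoki vs Okafor — 4–7, Okafor advances.
The agenda winner is Okafor.

Okafor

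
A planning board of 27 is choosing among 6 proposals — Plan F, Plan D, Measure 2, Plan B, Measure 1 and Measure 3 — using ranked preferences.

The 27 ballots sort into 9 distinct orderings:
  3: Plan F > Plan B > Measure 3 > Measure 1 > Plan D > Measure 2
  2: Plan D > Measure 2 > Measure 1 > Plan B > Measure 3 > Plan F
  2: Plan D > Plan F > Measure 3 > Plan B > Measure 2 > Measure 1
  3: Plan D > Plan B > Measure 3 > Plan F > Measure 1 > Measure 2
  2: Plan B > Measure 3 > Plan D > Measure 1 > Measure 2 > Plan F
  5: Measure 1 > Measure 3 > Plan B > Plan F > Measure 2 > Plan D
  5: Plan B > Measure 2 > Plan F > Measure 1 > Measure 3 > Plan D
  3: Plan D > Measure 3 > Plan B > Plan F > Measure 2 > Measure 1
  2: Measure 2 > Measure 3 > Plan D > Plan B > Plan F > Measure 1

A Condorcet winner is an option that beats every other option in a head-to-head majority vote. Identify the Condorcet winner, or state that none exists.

Plan B

Pairwise majorities:
Plan F vs Plan D: Plan D, 14–13.
Plan F–Measure 2: Plan F 16–11.
Plan F vs Plan B: Plan B, 22–5.
Plan F vs Measure 1: Plan F, 18–9.
Plan F vs Measure 3: Measure 3, 17–10.
Plan D–Measure 2: Plan D 15–12.
Plan D–Plan B: Plan B 15–12.
Plan D–Measure 1: Plan D 14–13.
Plan D–Measure 3: Measure 3 17–10.
Measure 2–Plan B: Plan B 23–4.
Measure 2 vs Measure 1: Measure 2 wins 14–13.
Measure 2 vs Measure 3: Measure 3, 18–9.
Plan B vs Measure 1: Plan B, 20–7.
Plan B vs Measure 3: Plan B, 15–12.
Measure 1 vs Measure 3: Measure 3 wins 15–12.
Plan B beats each of Plan F, Plan D, Measure 2, Measure 1, Measure 3 — Plan B is the Condorcet winner.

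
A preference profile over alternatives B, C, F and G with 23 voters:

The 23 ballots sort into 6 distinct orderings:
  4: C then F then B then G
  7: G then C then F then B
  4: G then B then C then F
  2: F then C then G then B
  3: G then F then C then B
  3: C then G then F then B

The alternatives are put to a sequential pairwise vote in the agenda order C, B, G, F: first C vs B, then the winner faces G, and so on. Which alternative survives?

G

Round 1: C vs B — 19–4, C advances.
Round 2: C vs G — 9–14, G advances.
Round 3: G vs F — 17–6, G advances.
G survives the agenda.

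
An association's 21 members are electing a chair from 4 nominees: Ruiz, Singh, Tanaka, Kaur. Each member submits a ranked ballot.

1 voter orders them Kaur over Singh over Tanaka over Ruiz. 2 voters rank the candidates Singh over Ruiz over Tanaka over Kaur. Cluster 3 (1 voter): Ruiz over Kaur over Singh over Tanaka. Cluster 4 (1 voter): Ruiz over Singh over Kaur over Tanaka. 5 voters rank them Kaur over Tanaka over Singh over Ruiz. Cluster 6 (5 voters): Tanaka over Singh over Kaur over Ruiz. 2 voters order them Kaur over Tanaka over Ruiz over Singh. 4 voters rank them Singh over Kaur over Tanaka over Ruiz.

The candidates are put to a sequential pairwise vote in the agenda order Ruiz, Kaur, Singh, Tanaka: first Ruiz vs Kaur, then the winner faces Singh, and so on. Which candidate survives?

Round 1: Ruiz vs Kaur — 4–17, Kaur advances.
Round 2: Kaur vs Singh — 9–12, Singh advances.
Round 3: Singh vs Tanaka — 9–12, Tanaka advances.
The agenda winner is Tanaka.

Tanaka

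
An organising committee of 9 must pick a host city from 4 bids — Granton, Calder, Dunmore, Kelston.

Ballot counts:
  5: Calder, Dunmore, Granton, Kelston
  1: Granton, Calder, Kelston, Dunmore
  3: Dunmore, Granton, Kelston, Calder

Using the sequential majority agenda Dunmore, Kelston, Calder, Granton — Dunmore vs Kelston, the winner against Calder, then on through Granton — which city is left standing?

Round 1: Dunmore vs Kelston — 8–1, Dunmore advances.
Round 2: Dunmore vs Calder — 3–6, Calder advances.
Round 3: Calder vs Granton — 5–4, Calder advances.
Calder survives the agenda.

Calder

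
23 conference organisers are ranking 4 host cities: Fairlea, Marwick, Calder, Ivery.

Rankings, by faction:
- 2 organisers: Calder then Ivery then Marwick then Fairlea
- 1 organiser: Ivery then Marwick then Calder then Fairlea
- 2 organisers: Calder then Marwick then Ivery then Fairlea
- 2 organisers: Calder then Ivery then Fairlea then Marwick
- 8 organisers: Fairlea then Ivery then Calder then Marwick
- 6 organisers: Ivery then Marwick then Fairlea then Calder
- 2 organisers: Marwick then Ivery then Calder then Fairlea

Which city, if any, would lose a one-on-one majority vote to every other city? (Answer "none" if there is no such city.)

Head-to-head results (23 organisers):
Fairlea vs Marwick: Fairlea is ranked higher on 2+8 = 10 ballots, Marwick on 13. Marwick wins 13–10.
Fairlea vs Calder: 14 to 9, Fairlea.
Fairlea vs Ivery: Ivery wins 15–8.
Marwick vs Calder: 9 to 14, Calder.
Marwick vs Ivery: Marwick is ranked higher on 2+2 = 4 ballots, Ivery on 19. Ivery wins 19–4.
Calder–Ivery: Ivery 17–6.
No city is winless: Fairlea beats Calder; Marwick beats Fairlea; Calder beats Marwick; Ivery beats Fairlea. There is no Condorcet loser.

none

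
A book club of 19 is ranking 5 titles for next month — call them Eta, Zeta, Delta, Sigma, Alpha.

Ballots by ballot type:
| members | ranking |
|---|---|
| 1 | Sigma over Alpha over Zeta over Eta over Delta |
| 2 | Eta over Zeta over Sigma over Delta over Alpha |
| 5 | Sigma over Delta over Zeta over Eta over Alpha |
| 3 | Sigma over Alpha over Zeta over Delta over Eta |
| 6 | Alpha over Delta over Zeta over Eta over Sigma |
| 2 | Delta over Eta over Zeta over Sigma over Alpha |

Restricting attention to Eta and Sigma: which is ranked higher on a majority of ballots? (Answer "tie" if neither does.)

Eta

Ballots ranking Eta above Sigma: 2 + 6 + 2 = 10.
Ballots ranking Sigma above Eta: 19 − 10 = 9.
Eta wins the head-to-head 10–9.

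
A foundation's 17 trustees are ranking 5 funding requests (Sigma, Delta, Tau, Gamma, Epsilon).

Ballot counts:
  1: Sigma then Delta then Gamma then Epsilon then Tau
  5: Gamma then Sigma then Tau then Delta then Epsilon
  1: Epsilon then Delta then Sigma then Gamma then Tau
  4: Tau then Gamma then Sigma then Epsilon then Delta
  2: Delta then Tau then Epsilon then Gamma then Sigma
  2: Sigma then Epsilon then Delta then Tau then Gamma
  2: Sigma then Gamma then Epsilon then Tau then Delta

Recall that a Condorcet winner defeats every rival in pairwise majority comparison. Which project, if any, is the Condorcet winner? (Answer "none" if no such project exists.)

Gamma

Head-to-head results (17 reviewers):
Sigma vs Delta: 1+5+4+2+2 = 14 for Sigma, 3 for Delta — Sigma by 14–3.
Sigma vs Tau: Sigma, 11–6.
Sigma vs Gamma: Gamma, 11–6.
Sigma–Epsilon: Sigma 14–3.
Delta–Tau: Tau 11–6.
Delta vs Gamma: Gamma wins 11–6.
Delta vs Epsilon: 8 to 9, Epsilon.
Tau vs Gamma: Tau preferred on 4+2+2 = 8 ballots; Gamma wins 9–8.
Tau–Epsilon: Tau 11–6.
Gamma vs Epsilon: Gamma, 12–5.
Gamma wins every pairwise contest, so Gamma is the Condorcet winner.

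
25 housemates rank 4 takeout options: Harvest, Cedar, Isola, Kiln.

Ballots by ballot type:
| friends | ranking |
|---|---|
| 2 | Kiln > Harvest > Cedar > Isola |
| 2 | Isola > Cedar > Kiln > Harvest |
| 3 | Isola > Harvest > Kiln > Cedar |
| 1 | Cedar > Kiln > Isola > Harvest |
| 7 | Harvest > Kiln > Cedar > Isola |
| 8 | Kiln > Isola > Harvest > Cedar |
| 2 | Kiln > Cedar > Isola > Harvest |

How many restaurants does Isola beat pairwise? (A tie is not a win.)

Isola against each rival (25 friends):
Isola vs Harvest: Isola preferred on 2+3+1+8+2 = 16 ballots; Isola wins 16–9.
Isola–Cedar: Isola 13–12.
Isola vs Kiln: Kiln, 20–5.
Isola beats Harvest, Cedar; loses to Kiln — 2 pairwise wins.

2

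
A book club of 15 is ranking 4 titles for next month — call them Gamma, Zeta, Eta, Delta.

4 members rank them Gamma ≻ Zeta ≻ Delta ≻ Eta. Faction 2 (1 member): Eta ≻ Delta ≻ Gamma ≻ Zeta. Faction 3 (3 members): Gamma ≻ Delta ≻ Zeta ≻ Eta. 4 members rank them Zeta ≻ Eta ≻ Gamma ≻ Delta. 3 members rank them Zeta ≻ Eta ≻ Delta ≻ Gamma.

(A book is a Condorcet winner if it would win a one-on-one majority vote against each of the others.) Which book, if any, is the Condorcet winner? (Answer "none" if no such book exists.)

Pairwise majorities:
Gamma vs Zeta: Gamma, 8–7.
Gamma vs Eta: Eta, 8–7.
Gamma vs Delta: Gamma wins 11–4.
Zeta vs Eta: Zeta wins 14–1.
Zeta–Delta: Zeta 11–4.
Eta–Delta: Eta 8–7.
No book is unbeaten: Gamma loses to Eta; Zeta loses to Gamma; Eta loses to Zeta; Delta loses to Gamma. In particular Gamma → Zeta → Eta → Gamma is a majority cycle — no Condorcet winner exists.

none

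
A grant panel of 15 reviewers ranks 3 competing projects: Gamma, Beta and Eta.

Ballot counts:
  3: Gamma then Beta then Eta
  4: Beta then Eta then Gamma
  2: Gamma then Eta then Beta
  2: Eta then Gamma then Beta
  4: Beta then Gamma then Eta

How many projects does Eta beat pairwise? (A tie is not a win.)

0

Eta against each rival (15 reviewers):
Eta–Gamma: Gamma 9–6.
Eta vs Beta: Beta wins 11–4.
Eta beats no one; loses to Gamma, Beta — 0 pairwise wins.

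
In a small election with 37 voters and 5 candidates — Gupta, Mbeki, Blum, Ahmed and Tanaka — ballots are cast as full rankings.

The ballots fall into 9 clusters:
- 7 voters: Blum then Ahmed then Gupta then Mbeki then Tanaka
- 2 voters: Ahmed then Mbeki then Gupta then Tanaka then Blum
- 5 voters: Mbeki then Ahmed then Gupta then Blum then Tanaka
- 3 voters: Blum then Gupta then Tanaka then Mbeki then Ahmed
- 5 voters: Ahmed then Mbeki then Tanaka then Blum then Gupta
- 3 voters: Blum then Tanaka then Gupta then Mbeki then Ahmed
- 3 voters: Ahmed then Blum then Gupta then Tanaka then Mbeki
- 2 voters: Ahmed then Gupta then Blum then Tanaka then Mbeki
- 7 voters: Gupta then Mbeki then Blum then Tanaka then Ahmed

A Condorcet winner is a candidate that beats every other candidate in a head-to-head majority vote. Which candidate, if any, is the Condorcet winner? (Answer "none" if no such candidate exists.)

Check each pair by majority over 37 ballots:
Gupta–Mbeki: Gupta 25–12.
Gupta vs Blum: Blum, 21–16.
Gupta vs Ahmed: 13 to 24, Ahmed.
Gupta vs Tanaka: Gupta wins 29–8.
Mbeki vs Blum: Mbeki, 19–18.
Mbeki vs Ahmed: Ahmed wins 19–18.
Mbeki vs Tanaka: Mbeki wins 26–11.
Blum vs Ahmed: 20 to 17, Blum.
Blum vs Tanaka: Blum wins 30–7.
Ahmed vs Tanaka: 7+2+5+5+3+2 = 24 for Ahmed, 13 for Tanaka — Ahmed by 24–13.
No candidate is unbeaten: Gupta loses to Blum; Mbeki loses to Gupta; Blum loses to Mbeki; Ahmed loses to Blum; Tanaka loses to Gupta. In particular Gupta beats Mbeki beats Blum beats Gupta is a majority cycle — no Condorcet winner exists.

none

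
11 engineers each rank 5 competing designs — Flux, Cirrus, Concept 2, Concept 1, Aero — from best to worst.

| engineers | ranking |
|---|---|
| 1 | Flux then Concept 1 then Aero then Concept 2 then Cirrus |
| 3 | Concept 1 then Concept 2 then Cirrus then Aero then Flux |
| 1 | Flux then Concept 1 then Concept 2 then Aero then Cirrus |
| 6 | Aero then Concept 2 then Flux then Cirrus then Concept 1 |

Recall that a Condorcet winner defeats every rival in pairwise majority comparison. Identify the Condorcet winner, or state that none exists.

Check each pair by majority over 11 ballots:
Flux vs Cirrus: 8 to 3, Flux.
Flux vs Concept 2: 2 to 9, Concept 2.
Flux vs Concept 1: Flux preferred on 1+1+6 = 8 ballots; Flux wins 8–3.
Flux vs Aero: Flux preferred on 1+1 = 2 ballots; Aero wins 9–2.
Cirrus vs Concept 2: Cirrus preferred on 0 ballots; Concept 2 wins 11–0.
Cirrus vs Concept 1: 6 for Cirrus, 5 for Concept 1 — Cirrus by 6–5.
Cirrus vs Aero: Cirrus preferred on 3 ballots; Aero wins 8–3.
Concept 2 vs Concept 1: Concept 2 is ranked higher on 6 ballots, Concept 1 on 5. Concept 2 wins 6–5.
Concept 2 vs Aero: 4 to 7, Aero.
Concept 1 vs Aero: 1+3+1 = 5 for Concept 1, 6 for Aero — Aero by 6–5.
Aero beats each of Flux, Cirrus, Concept 2, Concept 1 — Aero is the Condorcet winner.

Aero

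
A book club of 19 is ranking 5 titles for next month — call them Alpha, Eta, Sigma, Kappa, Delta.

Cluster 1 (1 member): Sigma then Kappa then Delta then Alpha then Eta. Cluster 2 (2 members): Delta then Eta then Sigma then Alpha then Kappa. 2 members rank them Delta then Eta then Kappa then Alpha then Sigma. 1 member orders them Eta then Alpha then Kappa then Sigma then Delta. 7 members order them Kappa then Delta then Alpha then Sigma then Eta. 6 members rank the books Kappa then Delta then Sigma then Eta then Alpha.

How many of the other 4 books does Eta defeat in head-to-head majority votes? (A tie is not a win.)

1

Eta against each rival (19 members):
Eta–Alpha: Eta 11–8.
Eta vs Sigma: Sigma, 14–5.
Eta–Kappa: Kappa 14–5.
Eta vs Delta: Delta, 18–1.
Eta beats Alpha; loses to Sigma, Kappa, Delta — 1 pairwise win.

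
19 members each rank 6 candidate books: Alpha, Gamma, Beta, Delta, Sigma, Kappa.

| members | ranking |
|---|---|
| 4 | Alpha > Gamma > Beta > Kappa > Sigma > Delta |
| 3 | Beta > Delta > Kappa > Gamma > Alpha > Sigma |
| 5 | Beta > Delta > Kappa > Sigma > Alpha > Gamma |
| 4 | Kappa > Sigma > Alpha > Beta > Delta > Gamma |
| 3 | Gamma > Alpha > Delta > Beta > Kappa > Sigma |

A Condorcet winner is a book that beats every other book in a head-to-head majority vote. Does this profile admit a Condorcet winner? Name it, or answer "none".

Pairwise majorities:
Alpha–Gamma: Alpha 13–6.
Alpha vs Beta: Alpha, 11–8.
Alpha vs Delta: Alpha, 11–8.
Alpha–Sigma: Alpha 10–9.
Alpha vs Kappa: Kappa, 12–7.
Gamma vs Beta: Beta, 12–7.
Gamma vs Delta: Delta wins 12–7.
Gamma vs Sigma: Gamma wins 10–9.
Gamma–Kappa: Kappa 12–7.
Beta vs Delta: Beta wins 16–3.
Beta vs Sigma: Beta, 15–4.
Beta vs Kappa: Beta, 15–4.
Delta vs Sigma: Delta, 11–8.
Delta–Kappa: Delta 11–8.
Sigma vs Kappa: Kappa wins 19–0.
No book is unbeaten: Alpha loses to Kappa; Gamma loses to Alpha; Beta loses to Alpha; Delta loses to Alpha; Sigma loses to Alpha; Kappa loses to Beta. In particular Alpha → Beta → Kappa → Alpha is a majority cycle — no Condorcet winner exists.

none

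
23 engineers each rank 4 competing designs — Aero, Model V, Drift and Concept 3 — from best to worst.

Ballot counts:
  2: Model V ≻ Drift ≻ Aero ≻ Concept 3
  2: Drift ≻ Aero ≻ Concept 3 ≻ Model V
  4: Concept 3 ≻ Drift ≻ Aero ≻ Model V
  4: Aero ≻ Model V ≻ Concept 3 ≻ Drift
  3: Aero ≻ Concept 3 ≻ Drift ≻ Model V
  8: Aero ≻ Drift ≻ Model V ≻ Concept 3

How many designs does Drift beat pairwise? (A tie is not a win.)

2

Drift against each rival (23 engineers):
Drift vs Aero: Aero, 15–8.
Drift–Model V: Drift 17–6.
Drift–Concept 3: Drift 12–11.
Drift beats Model V, Concept 3; loses to Aero — 2 pairwise wins.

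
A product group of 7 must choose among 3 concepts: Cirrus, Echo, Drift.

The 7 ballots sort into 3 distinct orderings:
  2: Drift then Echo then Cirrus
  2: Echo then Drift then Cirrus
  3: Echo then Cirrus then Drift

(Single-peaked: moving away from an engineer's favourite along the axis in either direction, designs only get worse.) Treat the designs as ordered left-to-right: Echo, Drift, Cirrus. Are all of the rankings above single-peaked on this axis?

Axis positions: Echo=1, Drift=2, Cirrus=3.
Ballot type 1 (peak Drift at position 2): ranking walks positions 2-1-3, expanding outward from the peak — single-peaked.
Ballot type 2 (peak Echo at position 1): ranking walks positions 1-2-3, expanding outward from the peak — single-peaked.
Ballot type 3: ranking walks positions 1-3-2; Cirrus is ranked above Drift even though Drift lies between Cirrus and the peak Echo on the axis — preferences dip and rise again. Not single-peaked.
Ballot type 3 violates single-peakedness, so the profile is not single-peaked on this axis.

no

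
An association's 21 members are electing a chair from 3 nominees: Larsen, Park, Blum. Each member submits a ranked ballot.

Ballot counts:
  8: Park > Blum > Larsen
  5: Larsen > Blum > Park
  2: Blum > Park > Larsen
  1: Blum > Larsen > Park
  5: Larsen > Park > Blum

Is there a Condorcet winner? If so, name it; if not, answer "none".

none

Pairwise majorities:
Larsen vs Park: 11 to 10, Larsen.
Larsen vs Blum: Larsen preferred on 5+5 = 10 ballots; Blum wins 11–10.
Park vs Blum: 8+5 = 13 for Park, 8 for Blum — Park by 13–8.
No candidate is unbeaten: Larsen loses to Blum; Park loses to Larsen; Blum loses to Park. In particular Larsen → Park → Blum → Larsen is a majority cycle — no Condorcet winner exists.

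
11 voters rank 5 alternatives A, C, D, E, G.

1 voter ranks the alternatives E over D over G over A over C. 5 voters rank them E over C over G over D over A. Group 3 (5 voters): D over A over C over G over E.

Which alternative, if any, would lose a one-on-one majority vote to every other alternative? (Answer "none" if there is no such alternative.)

none

Head-to-head results (11 voters):
A vs C: A wins 6–5.
A vs D: A preferred on 0 ballots; D wins 11–0.
A vs E: 5 for A, 6 for E — E by 6–5.
A vs G: 5 for A, 6 for G — G by 6–5.
C–D: D 6–5.
C vs E: C preferred on 5 ballots; E wins 6–5.
C vs G: C preferred on 5+5 = 10 ballots; C wins 10–1.
D vs E: 5 to 6, E.
D vs G: 6 to 5, D.
E–G: E 6–5.
Each alternative has at least one pairwise win (A beats C; C beats G; D beats A; E beats A; G beats A) — no Condorcet loser.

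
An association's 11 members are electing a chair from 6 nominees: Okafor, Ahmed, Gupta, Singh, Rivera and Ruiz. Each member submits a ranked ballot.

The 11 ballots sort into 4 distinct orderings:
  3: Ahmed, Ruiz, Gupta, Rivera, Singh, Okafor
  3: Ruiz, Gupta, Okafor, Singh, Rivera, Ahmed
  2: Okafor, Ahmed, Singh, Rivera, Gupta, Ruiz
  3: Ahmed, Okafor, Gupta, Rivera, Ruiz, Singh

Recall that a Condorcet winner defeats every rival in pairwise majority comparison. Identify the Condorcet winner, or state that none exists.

Ahmed

Head-to-head results (11 voters):
Okafor–Ahmed: Ahmed 6–5.
Okafor vs Gupta: Gupta, 6–5.
Okafor vs Singh: Okafor wins 8–3.
Okafor vs Rivera: Okafor, 8–3.
Okafor–Ruiz: Ruiz 6–5.
Ahmed–Gupta: Ahmed 8–3.
Ahmed vs Singh: Ahmed wins 8–3.
Ahmed–Rivera: Ahmed 8–3.
Ahmed vs Ruiz: Ahmed, 8–3.
Gupta vs Singh: Gupta, 9–2.
Gupta–Rivera: Gupta 9–2.
Gupta vs Ruiz: Ruiz, 6–5.
Singh vs Rivera: Rivera, 6–5.
Singh vs Ruiz: Ruiz, 9–2.
Rivera vs Ruiz: Ruiz, 6–5.
Ahmed beats each of Okafor, Gupta, Singh, Rivera, Ruiz — Ahmed is the Condorcet winner.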